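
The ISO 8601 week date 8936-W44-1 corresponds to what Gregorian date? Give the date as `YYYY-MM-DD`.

ISO week 1 of 8936 is the week containing the first Thursday of 8936.
Week 44, day 1 (Monday) lands on 8936-10-29.

8936-10-29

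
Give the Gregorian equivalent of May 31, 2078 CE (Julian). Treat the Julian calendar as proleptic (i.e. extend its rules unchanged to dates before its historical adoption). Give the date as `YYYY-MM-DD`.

For dates in this range the Gregorian date is 13 days ahead of the Julian.
31 May 2078 Julian + 13 days → 13 June 2078 Gregorian.

2078-06-13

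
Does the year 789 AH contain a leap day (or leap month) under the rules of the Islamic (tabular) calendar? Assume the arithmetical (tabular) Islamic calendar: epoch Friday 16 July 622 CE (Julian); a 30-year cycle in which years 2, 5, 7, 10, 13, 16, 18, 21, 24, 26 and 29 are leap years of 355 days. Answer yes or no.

Year 789 AH is year 9 of its 30-year cycle; leap positions are 2, 5, 7, 10, 13, 16, 18, 21, 24, 26, 29, so it is a common year (354 days).

no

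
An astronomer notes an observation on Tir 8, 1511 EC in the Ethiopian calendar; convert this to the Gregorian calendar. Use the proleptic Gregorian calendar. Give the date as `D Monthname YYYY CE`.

Both dates share Julian Day Number 2275875; in the Gregorian calendar that is 13 January 1519 CE.

13 January 1519 CE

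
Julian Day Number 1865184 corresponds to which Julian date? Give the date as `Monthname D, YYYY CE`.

JDN 1865184 is 7 August 394 in the proleptic Gregorian calendar.
In the Julian calendar that day is August 6, 394 CE.

August 6, 394 CE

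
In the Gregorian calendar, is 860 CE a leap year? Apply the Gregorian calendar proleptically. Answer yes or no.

860 is divisible by 4 and not by 100, so it is a leap year.

yes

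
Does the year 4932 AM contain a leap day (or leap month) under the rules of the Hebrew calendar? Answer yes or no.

Hebrew year 4932 is year 11 of its 19-year Metonic cycle; leap years are at positions 3, 6, 8, 11, 14, 17, 19, so it is a leap year (13 months).

yes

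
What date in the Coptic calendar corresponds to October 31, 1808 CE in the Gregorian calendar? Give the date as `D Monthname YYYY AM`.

Both dates share Julian Day Number 2381722; in the Coptic calendar that is 22 Paopi 1525 AM.

22 Paopi 1525 AM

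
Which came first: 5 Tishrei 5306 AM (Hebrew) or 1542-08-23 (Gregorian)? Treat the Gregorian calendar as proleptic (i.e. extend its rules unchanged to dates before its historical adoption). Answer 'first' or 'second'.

second

Converting both to JDN: 2285623 vs 2284498; the smaller is the second.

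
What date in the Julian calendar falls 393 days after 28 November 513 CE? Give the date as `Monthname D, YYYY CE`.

December 26, 514 CE

The starting date is JDN 1908763; 1908763 + 393 = 1909156.
JDN 1909156 corresponds to December 26, 514 CE.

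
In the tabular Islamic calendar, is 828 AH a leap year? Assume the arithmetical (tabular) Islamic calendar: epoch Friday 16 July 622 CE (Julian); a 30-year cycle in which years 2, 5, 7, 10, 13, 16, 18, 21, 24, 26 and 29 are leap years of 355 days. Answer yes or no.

Year 828 AH is year 18 of its 30-year cycle; leap positions are 2, 5, 7, 10, 13, 16, 18, 21, 24, 26, 29, so it is a leap year (355 days).

yes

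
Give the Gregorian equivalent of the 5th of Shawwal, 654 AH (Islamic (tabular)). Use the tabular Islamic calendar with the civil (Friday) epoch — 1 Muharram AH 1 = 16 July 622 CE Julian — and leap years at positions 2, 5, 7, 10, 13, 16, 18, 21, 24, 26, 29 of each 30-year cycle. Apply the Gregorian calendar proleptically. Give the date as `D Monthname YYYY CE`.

Julian Day Number of the source date = 2180111.
Converting JDN 2180111 to the Gregorian calendar gives 2 November 1256 CE.

2 November 1256 CE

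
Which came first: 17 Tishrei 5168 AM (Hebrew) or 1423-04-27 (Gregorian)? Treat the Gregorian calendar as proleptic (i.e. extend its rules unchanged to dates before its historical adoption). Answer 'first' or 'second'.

First date → JDN 2235226; second date → JDN 2240916.
JDN 2235226 < JDN 2240916, so the first date is earlier.

first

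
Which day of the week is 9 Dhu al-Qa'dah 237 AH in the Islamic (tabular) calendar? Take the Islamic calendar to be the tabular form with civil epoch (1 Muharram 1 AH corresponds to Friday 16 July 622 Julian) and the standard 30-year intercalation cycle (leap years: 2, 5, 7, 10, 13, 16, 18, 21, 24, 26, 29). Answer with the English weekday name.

Tuesday

This is JDN 2032374 (7 May 852 Gregorian).
2032374 ≡ 1 (mod 7); counting from Monday = 0 gives Tuesday.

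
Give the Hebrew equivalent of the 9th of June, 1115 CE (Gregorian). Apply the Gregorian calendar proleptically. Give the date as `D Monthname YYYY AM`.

8 Sivan 4875 AM

Both dates share Julian Day Number 2128464; in the Hebrew calendar that is 8 Sivan 4875 AM.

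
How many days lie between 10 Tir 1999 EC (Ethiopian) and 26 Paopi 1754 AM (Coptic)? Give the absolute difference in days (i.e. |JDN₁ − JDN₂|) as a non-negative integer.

11249

First date → JDN 2454119; second date → JDN 2465368.
The interval is |2454119 − 2465368| = 11249 days.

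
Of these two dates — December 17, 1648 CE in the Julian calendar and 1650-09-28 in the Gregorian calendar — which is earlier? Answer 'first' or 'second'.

First date → JDN 2323341; second date → JDN 2323981.
JDN 2323341 < JDN 2323981, so the first date is earlier.

first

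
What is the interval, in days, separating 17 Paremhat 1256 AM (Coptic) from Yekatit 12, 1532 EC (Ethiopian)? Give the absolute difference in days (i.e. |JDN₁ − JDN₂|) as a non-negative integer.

JDN of the first date = 2283615.
JDN of the second date = 2283580.
|2283580 − 2283615| = 35.

35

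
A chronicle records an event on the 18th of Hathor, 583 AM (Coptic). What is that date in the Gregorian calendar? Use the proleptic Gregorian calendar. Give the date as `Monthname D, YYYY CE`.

Both dates share Julian Day Number 2037682; in the Gregorian calendar that is 18 November 866 CE.

November 18, 866 CE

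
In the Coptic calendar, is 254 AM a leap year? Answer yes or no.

254 mod 4 = 2; in the Coptic calendar a year is leap when year mod 4 = 3, so it is a common year.

no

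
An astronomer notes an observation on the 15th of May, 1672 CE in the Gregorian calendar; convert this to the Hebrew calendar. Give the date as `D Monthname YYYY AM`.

18 Iyar 5432 AM

Julian Day Number of the source date = 2331881.
Converting JDN 2331881 to the Hebrew calendar gives 18 Iyar 5432 AM.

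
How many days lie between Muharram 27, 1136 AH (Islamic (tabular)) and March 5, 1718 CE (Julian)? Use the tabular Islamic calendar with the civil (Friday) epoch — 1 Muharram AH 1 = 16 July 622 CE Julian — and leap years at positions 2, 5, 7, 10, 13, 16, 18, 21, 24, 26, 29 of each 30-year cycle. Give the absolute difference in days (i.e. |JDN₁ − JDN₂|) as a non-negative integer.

JDN of the first date = 2350672.
JDN of the second date = 2348621.
|2348621 − 2350672| = 2051.

2051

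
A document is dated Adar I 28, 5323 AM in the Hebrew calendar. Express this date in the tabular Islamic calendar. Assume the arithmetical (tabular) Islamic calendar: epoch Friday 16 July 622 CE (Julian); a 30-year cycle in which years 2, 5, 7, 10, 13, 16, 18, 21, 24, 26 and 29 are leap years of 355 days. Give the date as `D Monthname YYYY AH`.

Julian Day Number of the source date = 2291995.
Converting JDN 2291995 to the tabular Islamic calendar gives 27 Jumada al-Thani 970 AH.

27 Jumada al-Thani 970 AH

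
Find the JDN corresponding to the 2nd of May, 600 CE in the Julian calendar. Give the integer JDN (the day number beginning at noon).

Equivalently 5 May 600 (proleptic Gregorian).
JDN 2299161 is 15 October 1582 CE (Gregorian); the target day is −358831 days from there, so JDN = 1940330.

1940330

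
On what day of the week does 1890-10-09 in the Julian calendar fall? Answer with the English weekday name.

Tuesday

This is JDN 2411662 (21 October 1890 Gregorian).
2411662 ≡ 1 (mod 7); counting from Monday = 0 gives Tuesday.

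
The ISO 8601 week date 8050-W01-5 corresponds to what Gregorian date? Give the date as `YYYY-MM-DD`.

8050-01-07

ISO week 1 of 8050 is the week containing the first Thursday of 8050.
Week 1, day 5 (Friday) lands on 8050-01-07.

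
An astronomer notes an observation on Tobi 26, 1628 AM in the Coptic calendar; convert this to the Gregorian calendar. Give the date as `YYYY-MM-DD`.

Julian Day Number of the source date = 2419437.
Converting JDN 2419437 to the Gregorian calendar gives 4 February 1912 CE.

1912-02-04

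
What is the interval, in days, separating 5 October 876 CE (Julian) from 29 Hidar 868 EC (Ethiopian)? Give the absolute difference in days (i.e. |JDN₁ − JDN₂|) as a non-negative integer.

First date → JDN 2041295; second date → JDN 2040981.
The interval is |2041295 − 2040981| = 314 days.

314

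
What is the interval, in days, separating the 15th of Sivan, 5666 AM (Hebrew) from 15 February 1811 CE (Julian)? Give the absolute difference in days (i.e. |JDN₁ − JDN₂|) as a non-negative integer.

34799

First date → JDN 2417370; second date → JDN 2382571.
The interval is |2417370 − 2382571| = 34799 days.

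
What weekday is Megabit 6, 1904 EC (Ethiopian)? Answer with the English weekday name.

In the Gregorian calendar this is 15 March 1912 (JDN 2419477).
Since JDN mod 7 = 4 (0 = Monday), the day is Friday.

Friday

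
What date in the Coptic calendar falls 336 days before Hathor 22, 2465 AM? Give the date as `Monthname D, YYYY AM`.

Koiak 21, 2464 AM

The starting date is JDN 2725087; 2725087 − 336 = 2724751.
JDN 2724751 corresponds to Koiak 21, 2464 AM.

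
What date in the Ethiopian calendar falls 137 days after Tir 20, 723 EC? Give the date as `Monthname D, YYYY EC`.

Counting 137 days forward from JDN 1988070 reaches JDN 1988207, which is Sene 7, 723 EC.

Sene 7, 723 EC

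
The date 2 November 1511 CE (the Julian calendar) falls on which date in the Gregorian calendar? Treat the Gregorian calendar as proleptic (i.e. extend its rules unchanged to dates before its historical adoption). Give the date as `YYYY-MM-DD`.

1511-11-12

At this point the Julian calendar is 10 days behind the Gregorian.
2 November 1511 Julian + 10 days → 12 November 1511 Gregorian.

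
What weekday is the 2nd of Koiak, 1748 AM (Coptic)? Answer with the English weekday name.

Friday

This is JDN 2463213 (12 December 2031 Gregorian).
2463213 ≡ 4 (mod 7); counting from Monday = 0 gives Friday.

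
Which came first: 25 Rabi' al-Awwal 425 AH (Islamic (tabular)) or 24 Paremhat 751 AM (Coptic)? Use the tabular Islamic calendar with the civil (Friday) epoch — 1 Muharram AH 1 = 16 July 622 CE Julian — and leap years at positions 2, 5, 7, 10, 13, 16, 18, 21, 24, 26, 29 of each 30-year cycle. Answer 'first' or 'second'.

The two dates have Julian Day Numbers 2098774 and 2099170 respectively.
Since 2098774 < 2099170, the first date comes first.

first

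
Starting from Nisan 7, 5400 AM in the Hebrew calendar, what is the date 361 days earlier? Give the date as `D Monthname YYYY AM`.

29 Adar II 5399 AM

The starting date is JDN 2320147; 2320147 − 361 = 2319786.
JDN 2319786 corresponds to 29 Adar II 5399 AM.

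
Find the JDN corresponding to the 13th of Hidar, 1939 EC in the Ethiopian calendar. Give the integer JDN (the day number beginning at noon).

2432147

In the Gregorian calendar the same day is 22 November 1946.
JDN 2299161 is 15 October 1582 CE (Gregorian); the target day is +132986 days from there, so JDN = 2432147.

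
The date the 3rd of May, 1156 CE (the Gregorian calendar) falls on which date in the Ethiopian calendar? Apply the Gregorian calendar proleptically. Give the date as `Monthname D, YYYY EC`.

Julian Day Number of the source date = 2143403.
Converting JDN 2143403 to the Ethiopian calendar gives 1 Ginbot 1148 EC.

Ginbot 1, 1148 EC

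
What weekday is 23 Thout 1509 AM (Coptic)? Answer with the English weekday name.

Monday

In the Gregorian calendar this is 1 October 1792 (JDN 2375849).
JDN 2375849 mod 7 = 0, and JDN 0 was a Monday, so this is a Monday.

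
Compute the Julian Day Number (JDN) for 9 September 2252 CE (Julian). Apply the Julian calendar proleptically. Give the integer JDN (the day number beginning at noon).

2543853

Equivalently 24 September 2252 (Gregorian).
JDN 2400001 is 17 November 1858 CE (Gregorian), MJD 0; the target day is +143852 days from there, so JDN = 2543853.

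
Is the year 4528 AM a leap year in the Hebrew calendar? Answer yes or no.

yes

Hebrew year 4528 is year 6 of its 19-year Metonic cycle; leap years are at positions 3, 6, 8, 11, 14, 17, 19, so it is a leap year (13 months).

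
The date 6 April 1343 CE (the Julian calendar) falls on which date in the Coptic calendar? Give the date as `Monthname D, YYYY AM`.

Parmouti 11, 1059 AM

Julian Day Number of the source date = 2211684.
Converting JDN 2211684 to the Coptic calendar gives 11 Parmouti 1059 AM.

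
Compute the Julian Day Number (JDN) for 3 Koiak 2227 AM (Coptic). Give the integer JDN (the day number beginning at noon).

Equivalently 16 December 2510 (Gregorian).
JDN 2451545 is 1 January 2000 CE (Gregorian); the target day is +186623 days from there, so JDN = 2638168.

2638168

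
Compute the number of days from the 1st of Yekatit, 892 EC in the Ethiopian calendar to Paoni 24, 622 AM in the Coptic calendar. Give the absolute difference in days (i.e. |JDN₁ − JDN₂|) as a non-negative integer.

First date → JDN 2049809; second date → JDN 2052143.
The interval is |2049809 − 2052143| = 2334 days.

2334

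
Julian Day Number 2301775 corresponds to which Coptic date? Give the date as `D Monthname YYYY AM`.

5 Koiak 1306 AM

JDN 2301775 is 11 December 1589 in the Gregorian calendar.
In the Coptic calendar that day is 5 Koiak 1306 AM.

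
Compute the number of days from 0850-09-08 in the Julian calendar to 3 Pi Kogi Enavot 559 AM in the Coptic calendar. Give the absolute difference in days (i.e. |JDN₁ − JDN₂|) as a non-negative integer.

First date → JDN 2031771; second date → JDN 2029201.
The interval is |2031771 − 2029201| = 2570 days.

2570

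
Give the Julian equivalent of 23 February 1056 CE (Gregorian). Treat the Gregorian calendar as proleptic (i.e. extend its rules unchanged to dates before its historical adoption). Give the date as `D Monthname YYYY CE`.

At this point the Julian calendar is 6 days behind the Gregorian.
23 February 1056 Gregorian − 6 days → 17 February 1056 Julian.

17 February 1056 CE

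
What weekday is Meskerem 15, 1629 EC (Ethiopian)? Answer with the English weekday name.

Monday

In the Gregorian calendar this is 22 September 1636 (JDN 2318862).
JDN 2318862 mod 7 = 0, and JDN 0 was a Monday, so this is a Monday.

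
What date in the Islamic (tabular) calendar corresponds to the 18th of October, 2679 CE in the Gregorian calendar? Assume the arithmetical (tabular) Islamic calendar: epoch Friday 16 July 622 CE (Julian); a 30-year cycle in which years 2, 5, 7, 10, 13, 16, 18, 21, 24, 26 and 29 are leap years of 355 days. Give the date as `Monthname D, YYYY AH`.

Julian Day Number of the source date = 2699835.
Converting JDN 2699835 to the tabular Islamic calendar gives 21 Jumada al-Awwal 2121 AH.

Jumada al-Awwal 21, 2121 AH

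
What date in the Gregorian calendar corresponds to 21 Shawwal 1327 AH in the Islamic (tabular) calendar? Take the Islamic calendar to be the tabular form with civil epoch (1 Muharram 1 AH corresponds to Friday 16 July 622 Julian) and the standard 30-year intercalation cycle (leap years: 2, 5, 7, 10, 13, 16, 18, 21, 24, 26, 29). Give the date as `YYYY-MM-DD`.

Julian Day Number of the source date = 2418616.
Converting JDN 2418616 to the Gregorian calendar gives 5 November 1909 CE.

1909-11-05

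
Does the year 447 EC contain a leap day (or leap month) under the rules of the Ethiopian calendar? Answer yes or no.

yes

447 mod 4 = 3; in the Ethiopian calendar a year is leap when year mod 4 = 3, so it is a leap year.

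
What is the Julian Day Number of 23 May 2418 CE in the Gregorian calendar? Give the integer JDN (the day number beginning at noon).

JDN 2451545 is 1 January 2000 CE (Gregorian); the target day is +152814 days from there, so JDN = 2604359.

2604359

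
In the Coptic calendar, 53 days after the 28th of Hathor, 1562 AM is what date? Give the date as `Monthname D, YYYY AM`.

Tobi 21, 1562 AM

JDN of the 28th of Hathor, 1562 AM = 2395272.
2395272 + 53 = 2395325.
JDN 2395325 in the Coptic calendar is Tobi 21, 1562 AM.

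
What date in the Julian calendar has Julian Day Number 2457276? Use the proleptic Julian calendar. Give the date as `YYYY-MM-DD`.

JDN 2457276 is 10 September 2015 in the Gregorian calendar.
In the Julian calendar that day is 2015-08-28.

2015-08-28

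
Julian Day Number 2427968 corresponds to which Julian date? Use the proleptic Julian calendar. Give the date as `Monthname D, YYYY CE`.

June 1, 1935 CE

The Gregorian equivalent of JDN 2427968 is 14 June 1935.
In the Julian calendar that day is June 1, 1935 CE.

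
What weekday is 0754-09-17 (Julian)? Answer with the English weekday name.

In the proleptic Gregorian calendar this is 21 September 754 (JDN 1996716).
JDN 1996716 mod 7 = 1, and JDN 0 was a Monday, so this is a Tuesday.

Tuesday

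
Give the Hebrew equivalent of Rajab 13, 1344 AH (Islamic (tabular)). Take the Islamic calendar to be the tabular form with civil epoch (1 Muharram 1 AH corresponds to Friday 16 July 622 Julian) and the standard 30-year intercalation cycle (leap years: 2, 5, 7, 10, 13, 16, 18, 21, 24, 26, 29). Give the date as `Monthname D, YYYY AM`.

Julian Day Number of the source date = 2424543.
Converting JDN 2424543 to the Hebrew calendar gives 12 Shevat 5686 AM.

Shevat 12, 5686 AM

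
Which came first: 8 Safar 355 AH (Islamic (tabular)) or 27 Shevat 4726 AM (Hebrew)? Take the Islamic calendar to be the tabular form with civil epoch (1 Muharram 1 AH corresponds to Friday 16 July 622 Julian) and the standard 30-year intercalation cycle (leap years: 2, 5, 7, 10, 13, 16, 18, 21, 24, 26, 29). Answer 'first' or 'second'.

second

First date → JDN 2073923; second date → JDN 2073910.
JDN 2073910 < JDN 2073923, so the second date is earlier.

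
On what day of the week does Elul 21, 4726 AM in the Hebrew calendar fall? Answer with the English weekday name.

Sunday

Equivalently 14 September 966 Gregorian, JDN 2074141.
2074141 ≡ 6 (mod 7); counting from Monday = 0 gives Sunday.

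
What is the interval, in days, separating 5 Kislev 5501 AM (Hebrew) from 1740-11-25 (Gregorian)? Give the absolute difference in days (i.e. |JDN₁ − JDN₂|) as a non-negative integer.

1

JDN of the first date = 2356910.
JDN of the second date = 2356911.
|2356911 − 2356910| = 1.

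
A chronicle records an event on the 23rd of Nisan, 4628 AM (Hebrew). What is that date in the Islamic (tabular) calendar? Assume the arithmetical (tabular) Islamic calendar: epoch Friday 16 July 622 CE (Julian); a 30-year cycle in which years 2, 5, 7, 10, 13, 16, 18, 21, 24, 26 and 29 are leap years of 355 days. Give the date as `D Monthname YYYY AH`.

21 Rabi' al-Thani 254 AH

Both dates share Julian Day Number 2038204; in the tabular Islamic calendar that is 21 Rabi' al-Thani 254 AH.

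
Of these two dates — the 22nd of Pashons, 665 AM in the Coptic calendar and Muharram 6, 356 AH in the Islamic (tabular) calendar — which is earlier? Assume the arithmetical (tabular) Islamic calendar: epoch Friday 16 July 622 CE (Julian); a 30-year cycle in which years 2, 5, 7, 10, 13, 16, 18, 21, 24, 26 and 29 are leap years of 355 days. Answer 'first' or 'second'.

first

First date → JDN 2067817; second date → JDN 2074245.
JDN 2067817 < JDN 2074245, so the first date is earlier.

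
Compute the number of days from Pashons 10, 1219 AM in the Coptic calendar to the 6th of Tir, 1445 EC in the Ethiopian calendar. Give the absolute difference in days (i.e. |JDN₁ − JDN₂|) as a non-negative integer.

JDN of the first date = 2270153.
JDN of the second date = 2251767.
|2251767 − 2270153| = 18386.

18386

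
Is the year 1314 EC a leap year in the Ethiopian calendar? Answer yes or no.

no

1314 mod 4 = 2; in the Ethiopian calendar a year is leap when year mod 4 = 3, so it is a common year.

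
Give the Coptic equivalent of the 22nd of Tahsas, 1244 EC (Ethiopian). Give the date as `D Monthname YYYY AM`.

Both dates share Julian Day Number 2178338; in the Coptic calendar that is 22 Koiak 968 AM.

22 Koiak 968 AM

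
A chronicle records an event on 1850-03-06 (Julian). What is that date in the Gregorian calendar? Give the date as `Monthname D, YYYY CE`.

The Julian–Gregorian offset here is 12 days (Julian trailing).
6 March 1850 Julian + 12 days → 18 March 1850 Gregorian.

March 18, 1850 CE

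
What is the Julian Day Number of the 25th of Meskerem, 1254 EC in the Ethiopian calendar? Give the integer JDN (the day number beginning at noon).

2181903

Equivalently 29 September 1261 (proleptic Gregorian).
JDN 2451545 is 1 January 2000 CE (Gregorian); the target day is −269642 days from there, so JDN = 2181903.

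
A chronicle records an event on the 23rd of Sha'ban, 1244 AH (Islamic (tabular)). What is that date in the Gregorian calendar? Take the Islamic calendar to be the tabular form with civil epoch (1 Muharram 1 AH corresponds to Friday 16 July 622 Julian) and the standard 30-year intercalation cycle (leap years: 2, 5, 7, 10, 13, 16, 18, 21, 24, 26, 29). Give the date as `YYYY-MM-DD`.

1829-02-28

Julian Day Number of the source date = 2389147.
Converting JDN 2389147 to the Gregorian calendar gives 28 February 1829 CE.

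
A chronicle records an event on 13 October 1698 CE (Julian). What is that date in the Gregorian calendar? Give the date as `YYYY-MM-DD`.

At this point the Julian calendar is 10 days behind the Gregorian.
13 October 1698 Julian + 10 days → 23 October 1698 Gregorian.

1698-10-23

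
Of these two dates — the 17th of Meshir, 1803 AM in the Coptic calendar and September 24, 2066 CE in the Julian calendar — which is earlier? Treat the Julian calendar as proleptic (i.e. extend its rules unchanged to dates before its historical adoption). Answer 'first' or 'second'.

Converting both to JDN: 2483376 vs 2475931; the smaller is the second.

second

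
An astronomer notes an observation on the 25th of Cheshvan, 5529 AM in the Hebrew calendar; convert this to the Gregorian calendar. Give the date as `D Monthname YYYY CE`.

5 November 1768 CE

Both dates share Julian Day Number 2367118; in the Gregorian calendar that is 5 November 1768 CE.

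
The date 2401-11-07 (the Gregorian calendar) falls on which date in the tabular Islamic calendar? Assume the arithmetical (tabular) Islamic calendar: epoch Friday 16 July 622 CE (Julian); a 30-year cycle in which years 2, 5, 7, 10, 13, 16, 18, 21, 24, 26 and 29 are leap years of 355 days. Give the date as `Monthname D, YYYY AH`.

Dhu al-Qa'dah 30, 1834 AH

Both dates share Julian Day Number 2598318; in the tabular Islamic calendar that is 30 Dhu al-Qa'dah 1834 AH.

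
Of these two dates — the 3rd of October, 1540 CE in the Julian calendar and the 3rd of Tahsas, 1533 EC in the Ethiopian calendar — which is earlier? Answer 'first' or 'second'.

The two dates have Julian Day Numbers 2283819 and 2283876 respectively.
Since 2283819 < 2283876, the first date comes first.

first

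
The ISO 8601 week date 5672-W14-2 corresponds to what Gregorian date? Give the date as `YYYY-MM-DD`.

5672-04-05

ISO week 1 of 5672 is the week containing the first Thursday of 5672.
Week 14, day 2 (Tuesday) lands on 5672-04-05.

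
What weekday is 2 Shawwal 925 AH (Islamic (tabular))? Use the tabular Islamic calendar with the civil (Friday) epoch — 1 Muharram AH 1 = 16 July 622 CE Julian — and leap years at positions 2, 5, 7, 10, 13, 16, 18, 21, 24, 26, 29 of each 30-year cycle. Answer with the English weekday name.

Tuesday

This is JDN 2276142 (7 October 1519 Gregorian).
JDN 2276142 mod 7 = 1, and JDN 0 was a Monday, so this is a Tuesday.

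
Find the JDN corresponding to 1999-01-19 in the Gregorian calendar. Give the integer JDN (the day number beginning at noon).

JDN 2400001 is 17 November 1858 CE (Gregorian), MJD 0; the target day is +51197 days from there, so JDN = 2451198.

2451198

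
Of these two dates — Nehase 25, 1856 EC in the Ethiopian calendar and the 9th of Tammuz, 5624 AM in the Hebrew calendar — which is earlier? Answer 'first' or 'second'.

second

Converting both to JDN: 2402114 vs 2402066; the smaller is the second.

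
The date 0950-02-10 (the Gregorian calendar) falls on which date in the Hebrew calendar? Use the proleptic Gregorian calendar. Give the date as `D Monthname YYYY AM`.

Julian Day Number of the source date = 2068081.
Converting JDN 2068081 to the Hebrew calendar gives 14 Adar I 4710 AM.

14 Adar I 4710 AM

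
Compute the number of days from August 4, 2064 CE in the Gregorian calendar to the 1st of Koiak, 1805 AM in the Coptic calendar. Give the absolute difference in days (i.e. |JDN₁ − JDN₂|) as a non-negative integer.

8894

First date → JDN 2475137; second date → JDN 2484031.
The interval is |2475137 − 2484031| = 8894 days.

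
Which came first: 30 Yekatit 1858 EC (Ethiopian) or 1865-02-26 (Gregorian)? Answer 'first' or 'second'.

First date → JDN 2402669; second date → JDN 2402294.
JDN 2402294 < JDN 2402669, so the second date is earlier.

second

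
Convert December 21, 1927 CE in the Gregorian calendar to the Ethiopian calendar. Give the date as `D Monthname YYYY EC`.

11 Tahsas 1920 EC

Both dates share Julian Day Number 2425236; in the Ethiopian calendar that is 11 Tahsas 1920 EC.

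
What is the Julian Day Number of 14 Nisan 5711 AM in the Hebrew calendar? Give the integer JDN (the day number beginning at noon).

2433757

Equivalently 20 April 1951 (Gregorian).
JDN 2400001 is 17 November 1858 CE (Gregorian), MJD 0; the target day is +33756 days from there, so JDN = 2433757.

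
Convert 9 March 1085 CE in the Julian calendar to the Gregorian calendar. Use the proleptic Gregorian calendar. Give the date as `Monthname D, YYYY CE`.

At this point the Julian calendar is 6 days behind the Gregorian.
9 March 1085 Julian + 6 days → 15 March 1085 Gregorian.

March 15, 1085 CE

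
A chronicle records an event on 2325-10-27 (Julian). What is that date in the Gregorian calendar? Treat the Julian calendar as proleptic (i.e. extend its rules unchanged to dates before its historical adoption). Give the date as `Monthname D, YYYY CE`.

The Julian–Gregorian offset here is 16 days (Julian trailing).
27 October 2325 Julian + 16 days → 12 November 2325 Gregorian.

November 12, 2325 CE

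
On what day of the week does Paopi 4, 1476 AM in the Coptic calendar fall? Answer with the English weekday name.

Saturday

This is JDN 2363807 (13 October 1759 Gregorian).
JDN 2363807 mod 7 = 5, and JDN 0 was a Monday, so this is a Saturday.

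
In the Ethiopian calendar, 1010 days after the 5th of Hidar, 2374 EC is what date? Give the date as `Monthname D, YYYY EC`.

Counting 1010 days forward from JDN 2591023 reaches JDN 2592033, which is Nehase 14, 2376 EC.

Nehase 14, 2376 EC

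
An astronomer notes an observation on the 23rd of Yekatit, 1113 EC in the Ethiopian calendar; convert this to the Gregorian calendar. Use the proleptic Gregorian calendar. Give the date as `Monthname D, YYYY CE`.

Julian Day Number of the source date = 2130551.
Converting JDN 2130551 to the Gregorian calendar gives 24 February 1121 CE.

February 24, 1121 CE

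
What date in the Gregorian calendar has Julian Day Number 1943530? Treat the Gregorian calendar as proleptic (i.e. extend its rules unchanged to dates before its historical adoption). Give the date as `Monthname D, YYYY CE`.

February 7, 609 CE

Counting from JDN 2299161 = 15 Oct 1582 gives an offset of -355631 days.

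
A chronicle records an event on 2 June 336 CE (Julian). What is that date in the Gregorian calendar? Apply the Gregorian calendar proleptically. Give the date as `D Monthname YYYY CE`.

3 June 336 CE

The Julian–Gregorian offset here is 1 day (Julian trailing).
2 June 336 Julian + 1 day → 3 June 336 Gregorian.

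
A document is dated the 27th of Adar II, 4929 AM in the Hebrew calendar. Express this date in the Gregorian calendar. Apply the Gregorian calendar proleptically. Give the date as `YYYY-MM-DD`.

1169-04-03

Both dates share Julian Day Number 2148121; in the Gregorian calendar that is 3 April 1169 CE.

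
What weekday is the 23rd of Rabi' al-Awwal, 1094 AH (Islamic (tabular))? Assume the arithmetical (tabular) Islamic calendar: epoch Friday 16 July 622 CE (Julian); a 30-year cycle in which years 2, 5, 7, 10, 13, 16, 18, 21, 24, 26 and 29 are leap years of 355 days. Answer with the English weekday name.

Equivalently 22 March 1683 Gregorian, JDN 2335844.
2335844 ≡ 0 (mod 7); counting from Monday = 0 gives Monday.

Monday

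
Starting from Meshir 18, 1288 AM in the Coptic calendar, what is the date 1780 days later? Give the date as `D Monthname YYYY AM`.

2 Tobi 1293 AM

The starting date is JDN 2295274; 2295274 + 1780 = 2297054.
JDN 2297054 corresponds to 2 Tobi 1293 AM.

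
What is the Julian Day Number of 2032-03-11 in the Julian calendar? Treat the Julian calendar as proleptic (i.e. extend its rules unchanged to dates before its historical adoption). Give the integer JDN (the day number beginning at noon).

2463316

In the Gregorian calendar the same day is 24 March 2032.
JDN 2400001 is 17 November 1858 CE (Gregorian), MJD 0; the target day is +63315 days from there, so JDN = 2463316.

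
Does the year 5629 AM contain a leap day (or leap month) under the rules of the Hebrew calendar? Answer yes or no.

no

Hebrew year 5629 is year 5 of its 19-year Metonic cycle; leap years are at positions 3, 6, 8, 11, 14, 17, 19, so it is a common year (12 months).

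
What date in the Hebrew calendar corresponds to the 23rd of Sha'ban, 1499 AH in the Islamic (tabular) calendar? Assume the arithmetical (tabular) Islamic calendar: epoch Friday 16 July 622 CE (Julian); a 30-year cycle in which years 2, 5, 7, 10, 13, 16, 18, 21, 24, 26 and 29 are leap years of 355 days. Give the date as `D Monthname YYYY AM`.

Julian Day Number of the source date = 2479510.
Converting JDN 2479510 to the Hebrew calendar gives 24 Tammuz 5836 AM.

24 Tammuz 5836 AM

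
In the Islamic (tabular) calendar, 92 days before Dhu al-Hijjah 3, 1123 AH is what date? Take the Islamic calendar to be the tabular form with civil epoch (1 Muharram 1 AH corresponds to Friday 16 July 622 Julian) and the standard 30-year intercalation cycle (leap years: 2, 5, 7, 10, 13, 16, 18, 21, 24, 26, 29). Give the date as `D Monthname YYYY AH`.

Counting 92 days back from JDN 2346366 reaches JDN 2346274, which is 29 Sha'ban 1123 AH.

29 Sha'ban 1123 AH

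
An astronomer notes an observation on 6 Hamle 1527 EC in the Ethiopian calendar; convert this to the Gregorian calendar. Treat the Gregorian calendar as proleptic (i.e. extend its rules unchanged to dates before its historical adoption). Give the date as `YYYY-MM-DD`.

Both dates share Julian Day Number 2281897; in the Gregorian calendar that is 10 July 1535 CE.

1535-07-10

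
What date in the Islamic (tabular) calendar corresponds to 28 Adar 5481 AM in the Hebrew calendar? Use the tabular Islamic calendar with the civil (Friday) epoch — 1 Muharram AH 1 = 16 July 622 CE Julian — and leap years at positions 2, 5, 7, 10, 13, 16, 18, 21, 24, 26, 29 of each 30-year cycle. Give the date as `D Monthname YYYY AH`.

Julian Day Number of the source date = 2349728.
Converting JDN 2349728 to the tabular Islamic calendar gives 28 Jumada al-Awwal 1133 AH.

28 Jumada al-Awwal 1133 AH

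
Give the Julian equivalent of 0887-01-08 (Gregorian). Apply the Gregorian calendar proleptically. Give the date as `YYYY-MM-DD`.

For dates in this range the Gregorian date is 4 days ahead of the Julian.
8 January 887 Gregorian − 4 days → 4 January 887 Julian.

0887-01-04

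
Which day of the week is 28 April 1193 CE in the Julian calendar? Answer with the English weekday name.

Wednesday

In the proleptic Gregorian calendar this is 5 May 1193 (JDN 2156919).
2156919 ≡ 2 (mod 7); counting from Monday = 0 gives Wednesday.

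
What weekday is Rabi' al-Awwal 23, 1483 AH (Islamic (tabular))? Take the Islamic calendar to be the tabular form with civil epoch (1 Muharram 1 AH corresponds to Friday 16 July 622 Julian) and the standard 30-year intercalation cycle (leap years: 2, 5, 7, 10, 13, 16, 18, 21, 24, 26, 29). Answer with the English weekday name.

Friday

Equivalently 20 August 2060 Gregorian, JDN 2473692.
2473692 ≡ 4 (mod 7); counting from Monday = 0 gives Friday.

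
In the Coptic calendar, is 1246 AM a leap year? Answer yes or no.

no

1246 mod 4 = 2; in the Coptic calendar a year is leap when year mod 4 = 3, so it is a common year.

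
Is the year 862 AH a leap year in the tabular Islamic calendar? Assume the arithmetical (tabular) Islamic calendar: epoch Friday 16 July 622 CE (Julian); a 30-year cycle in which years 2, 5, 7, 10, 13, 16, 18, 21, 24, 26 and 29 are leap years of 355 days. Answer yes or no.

Year 862 AH is year 22 of its 30-year cycle; leap positions are 2, 5, 7, 10, 13, 16, 18, 21, 24, 26, 29, so it is a common year (354 days).

no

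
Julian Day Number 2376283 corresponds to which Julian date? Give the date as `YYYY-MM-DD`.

The Gregorian equivalent of JDN 2376283 is 9 December 1793.
In the Julian calendar that day is 1793-11-28.

1793-11-28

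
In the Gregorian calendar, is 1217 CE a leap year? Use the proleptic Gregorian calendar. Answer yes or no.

1217 is not divisible by 4, so it is a common year.

no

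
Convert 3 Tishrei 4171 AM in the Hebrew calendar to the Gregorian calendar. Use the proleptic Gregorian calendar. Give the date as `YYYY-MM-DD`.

0410-09-18

Both dates share Julian Day Number 1871070; in the Gregorian calendar that is 18 September 410 CE.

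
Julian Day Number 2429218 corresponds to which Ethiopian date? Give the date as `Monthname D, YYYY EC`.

JDN 2429218 is 15 November 1938 in the Gregorian calendar.
In the Ethiopian calendar that day is Hidar 6, 1931 EC.

Hidar 6, 1931 EC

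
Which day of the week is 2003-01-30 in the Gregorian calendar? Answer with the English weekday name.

Thursday

Since JDN mod 7 = 3 (0 = Monday), the day is Thursday.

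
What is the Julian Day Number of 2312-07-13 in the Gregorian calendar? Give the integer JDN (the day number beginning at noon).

JDN 2451545 is 1 January 2000 CE (Gregorian); the target day is +114149 days from there, so JDN = 2565694.

2565694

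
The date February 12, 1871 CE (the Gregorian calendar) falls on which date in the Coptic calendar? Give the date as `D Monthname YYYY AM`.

6 Meshir 1587 AM

Both dates share Julian Day Number 2404471; in the Coptic calendar that is 6 Meshir 1587 AM.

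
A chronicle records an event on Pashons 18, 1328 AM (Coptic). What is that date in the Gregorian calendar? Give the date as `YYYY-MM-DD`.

Both dates share Julian Day Number 2309974; in the Gregorian calendar that is 23 May 1612 CE.

1612-05-23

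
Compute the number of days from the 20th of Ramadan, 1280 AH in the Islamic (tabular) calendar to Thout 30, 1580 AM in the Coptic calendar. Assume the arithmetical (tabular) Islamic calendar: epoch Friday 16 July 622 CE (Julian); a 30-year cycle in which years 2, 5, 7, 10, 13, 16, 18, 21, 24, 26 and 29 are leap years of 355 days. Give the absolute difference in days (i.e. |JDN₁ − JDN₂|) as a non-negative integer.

First date → JDN 2401930; second date → JDN 2401789.
The interval is |2401930 − 2401789| = 141 days.

141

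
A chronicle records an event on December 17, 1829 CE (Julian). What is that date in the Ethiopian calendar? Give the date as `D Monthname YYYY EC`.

Both dates share Julian Day Number 2389451; in the Ethiopian calendar that is 21 Tahsas 1822 EC.

21 Tahsas 1822 EC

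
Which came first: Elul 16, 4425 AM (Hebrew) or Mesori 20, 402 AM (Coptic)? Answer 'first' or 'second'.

first

Converting both to JDN: 1964193 vs 1971844; the smaller is the first.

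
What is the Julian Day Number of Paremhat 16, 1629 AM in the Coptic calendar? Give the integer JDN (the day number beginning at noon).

Equivalently 25 March 1913 (Gregorian).
JDN 2299161 is 15 October 1582 CE (Gregorian); the target day is +120691 days from there, so JDN = 2419852.

2419852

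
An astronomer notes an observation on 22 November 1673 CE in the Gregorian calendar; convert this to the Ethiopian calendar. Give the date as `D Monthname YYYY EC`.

16 Hidar 1666 EC

Julian Day Number of the source date = 2332437.
Converting JDN 2332437 to the Ethiopian calendar gives 16 Hidar 1666 EC.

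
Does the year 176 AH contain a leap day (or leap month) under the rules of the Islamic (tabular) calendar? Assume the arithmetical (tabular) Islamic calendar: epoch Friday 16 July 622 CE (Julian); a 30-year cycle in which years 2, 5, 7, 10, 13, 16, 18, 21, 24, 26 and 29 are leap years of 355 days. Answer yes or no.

yes

Year 176 AH is year 26 of its 30-year cycle; leap positions are 2, 5, 7, 10, 13, 16, 18, 21, 24, 26, 29, so it is a leap year (355 days).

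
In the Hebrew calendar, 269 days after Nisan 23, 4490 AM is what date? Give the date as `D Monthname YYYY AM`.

27 Tevet 4491 AM

The starting date is JDN 1987796; 1987796 + 269 = 1988065.
JDN 1988065 corresponds to 27 Tevet 4491 AM.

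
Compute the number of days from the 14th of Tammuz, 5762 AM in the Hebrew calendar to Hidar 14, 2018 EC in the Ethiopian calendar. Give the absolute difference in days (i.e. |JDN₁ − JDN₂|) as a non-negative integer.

8553

JDN of the first date = 2452450.
JDN of the second date = 2461003.
|2461003 − 2452450| = 8553.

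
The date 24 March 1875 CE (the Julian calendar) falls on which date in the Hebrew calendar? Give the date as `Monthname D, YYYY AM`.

Julian Day Number of the source date = 2405984.
Converting JDN 2405984 to the Hebrew calendar gives 29 Adar II 5635 AM.

Adar II 29, 5635 AM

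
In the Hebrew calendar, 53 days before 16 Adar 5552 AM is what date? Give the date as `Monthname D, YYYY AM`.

The starting date is JDN 2375644; 2375644 − 53 = 2375591.
JDN 2375591 corresponds to Tevet 22, 5552 AM.

Tevet 22, 5552 AM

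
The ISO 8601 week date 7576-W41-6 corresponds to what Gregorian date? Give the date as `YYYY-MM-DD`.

ISO week 1 of 7576 is the week containing the first Thursday of 7576.
Week 41, day 6 (Saturday) lands on 7576-10-09.

7576-10-09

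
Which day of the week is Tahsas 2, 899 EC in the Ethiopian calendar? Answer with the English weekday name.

In the proleptic Gregorian calendar this is 3 December 906 (JDN 2052306).
Since JDN mod 7 = 4 (0 = Monday), the day is Friday.

Friday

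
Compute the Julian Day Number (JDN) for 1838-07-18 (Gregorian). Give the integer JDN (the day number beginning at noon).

2392574

JDN 2451545 is 1 January 2000 CE (Gregorian); the target day is −58971 days from there, so JDN = 2392574.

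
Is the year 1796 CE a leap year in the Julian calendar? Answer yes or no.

yes

1796 mod 4 = 0, so it is a leap year in the Julian calendar.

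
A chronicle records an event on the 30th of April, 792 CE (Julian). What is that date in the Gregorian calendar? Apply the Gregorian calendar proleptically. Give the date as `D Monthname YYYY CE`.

For dates in this range the Gregorian date is 4 days ahead of the Julian.
30 April 792 Julian + 4 days → 4 May 792 Gregorian.

4 May 792 CE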